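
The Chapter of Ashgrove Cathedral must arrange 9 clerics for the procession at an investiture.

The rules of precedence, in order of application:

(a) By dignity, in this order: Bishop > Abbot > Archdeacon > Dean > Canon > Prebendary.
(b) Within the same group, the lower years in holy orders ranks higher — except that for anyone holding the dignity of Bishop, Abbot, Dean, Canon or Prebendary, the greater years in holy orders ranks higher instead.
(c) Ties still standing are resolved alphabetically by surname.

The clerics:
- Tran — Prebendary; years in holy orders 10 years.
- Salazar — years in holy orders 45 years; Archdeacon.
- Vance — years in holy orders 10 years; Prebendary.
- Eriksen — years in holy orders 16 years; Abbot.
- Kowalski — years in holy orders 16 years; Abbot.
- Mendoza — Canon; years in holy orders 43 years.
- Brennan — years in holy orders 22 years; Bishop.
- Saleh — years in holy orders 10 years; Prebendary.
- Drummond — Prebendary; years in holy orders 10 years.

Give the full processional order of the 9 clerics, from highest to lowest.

By dignity: Brennan (Bishop); then Eriksen and Kowalski (Abbot); then Salazar (Archdeacon); then Mendoza (Canon); then Drummond, Saleh, Tran and Vance (Prebendary).
Eriksen and Kowalski both have years in holy orders 16 years, so the next rule applies.
Among Eriksen and Kowalski, alphabetically by surname: Eriksen before Kowalski.
Drummond, Saleh, Tran and Vance all have years in holy orders 10 years, so the next rule applies.
Among Drummond, Saleh, Tran and Vance, alphabetically by surname: Drummond before Saleh before Tran before Vance.
Full order: Brennan, Eriksen, Kowalski, Salazar, Mendoza, Drummond, Saleh, Tran, Vance.

Brennan, Eriksen, Kowalski, Salazar, Mendoza, Drummond, Saleh, Tran, Vance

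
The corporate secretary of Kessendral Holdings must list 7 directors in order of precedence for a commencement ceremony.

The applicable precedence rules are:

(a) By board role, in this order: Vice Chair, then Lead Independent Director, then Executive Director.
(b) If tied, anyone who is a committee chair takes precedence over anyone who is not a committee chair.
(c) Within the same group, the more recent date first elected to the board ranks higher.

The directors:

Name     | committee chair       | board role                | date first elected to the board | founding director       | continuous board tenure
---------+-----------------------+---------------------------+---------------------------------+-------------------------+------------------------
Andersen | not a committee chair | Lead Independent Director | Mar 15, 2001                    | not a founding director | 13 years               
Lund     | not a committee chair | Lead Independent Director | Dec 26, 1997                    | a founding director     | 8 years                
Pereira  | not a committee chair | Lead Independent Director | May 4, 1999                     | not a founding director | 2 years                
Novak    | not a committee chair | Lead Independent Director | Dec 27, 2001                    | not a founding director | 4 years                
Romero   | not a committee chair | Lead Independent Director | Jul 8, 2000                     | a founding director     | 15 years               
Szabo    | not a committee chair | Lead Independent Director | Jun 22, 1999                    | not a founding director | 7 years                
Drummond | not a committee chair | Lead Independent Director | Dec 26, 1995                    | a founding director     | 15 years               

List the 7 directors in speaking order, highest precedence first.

By board role: Novak, Andersen, Romero, Szabo, Pereira, Lund and Drummond (Lead Independent Director).
Novak, Andersen, Romero, Szabo, Pereira, Lund and Drummond are each not a committee chair, so the next rule applies.
Among Novak, Andersen, Romero, Szabo, Pereira, Lund and Drummond, by date first elected to the board (later first): Novak (Dec 27, 2001) before Andersen (Mar 15, 2001) before Romero (Jul 8, 2000) before Szabo (Jun 22, 1999) before Pereira (May 4, 1999) before Lund (Dec 26, 1997) before Drummond (Dec 26, 1995).
Full order: Novak, Andersen, Romero, Szabo, Pereira, Lund, Drummond.

Novak, Andersen, Romero, Szabo, Pereira, Lund, Drummond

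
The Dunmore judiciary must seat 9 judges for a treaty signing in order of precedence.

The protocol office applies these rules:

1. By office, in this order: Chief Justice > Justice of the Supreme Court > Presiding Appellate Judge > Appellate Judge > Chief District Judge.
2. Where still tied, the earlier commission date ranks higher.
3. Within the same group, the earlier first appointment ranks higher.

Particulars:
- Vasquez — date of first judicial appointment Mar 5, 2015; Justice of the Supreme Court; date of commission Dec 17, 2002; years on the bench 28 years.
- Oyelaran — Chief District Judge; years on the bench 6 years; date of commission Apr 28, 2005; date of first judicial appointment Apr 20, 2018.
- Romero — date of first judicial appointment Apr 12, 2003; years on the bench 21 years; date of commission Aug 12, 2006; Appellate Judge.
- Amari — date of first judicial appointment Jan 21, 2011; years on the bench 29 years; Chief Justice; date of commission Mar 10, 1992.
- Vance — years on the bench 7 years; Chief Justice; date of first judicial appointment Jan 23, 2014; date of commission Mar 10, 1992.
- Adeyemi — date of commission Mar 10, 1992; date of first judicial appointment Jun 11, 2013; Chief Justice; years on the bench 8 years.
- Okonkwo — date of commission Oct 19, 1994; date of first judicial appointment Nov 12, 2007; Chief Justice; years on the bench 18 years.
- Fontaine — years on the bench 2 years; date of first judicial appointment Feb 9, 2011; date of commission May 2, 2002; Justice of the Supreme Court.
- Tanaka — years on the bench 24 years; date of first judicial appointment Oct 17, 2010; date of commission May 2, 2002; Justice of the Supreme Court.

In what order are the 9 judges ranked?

Amari, Adeyemi, Vance, Okonkwo, Tanaka, Fontaine, Vasquez, Romero, Oyelaran

By office: Amari, Adeyemi, Vance and Okonkwo (Chief Justice); then Tanaka, Fontaine and Vasquez (Justice of the Supreme Court); then Romero (Appellate Judge); then Oyelaran (Chief District Judge).
Among Amari, Adeyemi, Vance and Okonkwo, by date of commission (earlier first): Amari, Adeyemi and Vance (Mar 10, 1992) before Okonkwo (Oct 19, 1994).
Among Amari, Adeyemi and Vance, by date of first judicial appointment (earlier first): Amari (Jan 21, 2011) before Adeyemi (Jun 11, 2013) before Vance (Jan 23, 2014).
Among Tanaka, Fontaine and Vasquez, by date of commission (earlier first): Tanaka and Fontaine (May 2, 2002) before Vasquez (Dec 17, 2002).
Among Tanaka and Fontaine, by date of first judicial appointment (earlier first): Tanaka (Oct 17, 2010) before Fontaine (Feb 9, 2011).
Full order: Amari, Adeyemi, Vance, Okonkwo, Tanaka, Fontaine, Vasquez, Romero, Oyelaran.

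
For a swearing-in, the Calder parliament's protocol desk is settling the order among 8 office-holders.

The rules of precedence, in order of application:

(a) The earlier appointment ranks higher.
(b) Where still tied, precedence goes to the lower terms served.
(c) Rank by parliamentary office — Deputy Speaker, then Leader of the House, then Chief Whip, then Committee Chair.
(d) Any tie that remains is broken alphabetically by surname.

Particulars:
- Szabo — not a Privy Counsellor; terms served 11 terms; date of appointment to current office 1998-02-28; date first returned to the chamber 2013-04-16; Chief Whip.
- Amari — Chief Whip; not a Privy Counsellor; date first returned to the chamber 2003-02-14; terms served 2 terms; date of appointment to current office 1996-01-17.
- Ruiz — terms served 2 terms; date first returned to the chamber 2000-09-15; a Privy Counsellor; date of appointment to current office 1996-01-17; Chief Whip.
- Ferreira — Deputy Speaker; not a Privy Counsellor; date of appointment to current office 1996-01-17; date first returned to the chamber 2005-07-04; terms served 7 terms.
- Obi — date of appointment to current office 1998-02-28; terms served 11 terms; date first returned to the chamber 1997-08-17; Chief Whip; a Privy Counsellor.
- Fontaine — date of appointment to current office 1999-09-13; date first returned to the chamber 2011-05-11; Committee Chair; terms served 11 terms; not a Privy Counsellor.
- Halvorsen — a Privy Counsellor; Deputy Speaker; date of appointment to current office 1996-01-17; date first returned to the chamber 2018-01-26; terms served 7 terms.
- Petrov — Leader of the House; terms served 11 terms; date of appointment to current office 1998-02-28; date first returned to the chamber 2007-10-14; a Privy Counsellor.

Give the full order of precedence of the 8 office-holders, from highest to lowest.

By date of appointment to current office (earlier first): Amari, Ruiz, Ferreira and Halvorsen (each 1996-01-17); then Petrov, Obi and Szabo (each 1998-02-28); then Fontaine (1999-09-13).
Among Amari, Ruiz, Ferreira and Halvorsen, by terms served (lower first): Amari and Ruiz (2 terms) before Ferreira and Halvorsen (7 terms).
Amari and Ruiz are each Chief Whip, so the next rule applies.
Among Amari and Ruiz, alphabetically by surname: Amari before Ruiz.
Ferreira and Halvorsen are each Deputy Speaker, so the next rule applies.
Among Ferreira and Halvorsen, alphabetically by surname: Ferreira before Halvorsen.
Petrov, Obi and Szabo all have terms served 11 terms, so the next rule applies.
Among Petrov, Obi and Szabo, by parliamentary office: Petrov (Leader of the House) before Obi and Szabo (Chief Whip).
Among Obi and Szabo, alphabetically by surname: Obi before Szabo.
Full order: Amari, Ruiz, Ferreira, Halvorsen, Petrov, Obi, Szabo, Fontaine.

Amari, Ruiz, Ferreira, Halvorsen, Petrov, Obi, Szabo, Fontaine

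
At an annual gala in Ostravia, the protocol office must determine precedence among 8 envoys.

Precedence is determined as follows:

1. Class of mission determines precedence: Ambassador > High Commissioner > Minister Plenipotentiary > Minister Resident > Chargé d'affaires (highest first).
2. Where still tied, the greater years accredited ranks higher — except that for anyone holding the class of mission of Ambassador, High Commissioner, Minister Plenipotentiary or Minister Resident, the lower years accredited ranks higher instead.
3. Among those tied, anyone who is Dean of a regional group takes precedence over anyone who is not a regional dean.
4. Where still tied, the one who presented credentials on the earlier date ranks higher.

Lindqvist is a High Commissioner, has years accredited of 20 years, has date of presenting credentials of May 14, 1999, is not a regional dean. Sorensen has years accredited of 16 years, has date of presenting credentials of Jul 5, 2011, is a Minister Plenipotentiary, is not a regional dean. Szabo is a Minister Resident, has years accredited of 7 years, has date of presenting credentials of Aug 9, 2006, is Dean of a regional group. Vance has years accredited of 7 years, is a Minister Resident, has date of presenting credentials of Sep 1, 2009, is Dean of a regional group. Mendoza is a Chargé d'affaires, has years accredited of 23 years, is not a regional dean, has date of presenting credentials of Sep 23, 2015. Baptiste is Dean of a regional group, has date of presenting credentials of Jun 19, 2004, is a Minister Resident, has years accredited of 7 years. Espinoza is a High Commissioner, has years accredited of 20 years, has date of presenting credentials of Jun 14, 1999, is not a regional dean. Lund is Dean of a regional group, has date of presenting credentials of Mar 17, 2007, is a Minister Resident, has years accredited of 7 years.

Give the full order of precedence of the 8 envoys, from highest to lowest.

By class of mission: Lindqvist and Espinoza (High Commissioner); then Sorensen (Minister Plenipotentiary); then Baptiste, Szabo, Lund and Vance (Minister Resident); then Mendoza (Chargé d'affaires).
Lindqvist and Espinoza both have years accredited 20 years, so the next rule applies.
Lindqvist and Espinoza are each not a regional dean, so the next rule applies.
Among Lindqvist and Espinoza, by date of presenting credentials (earlier first): Lindqvist (May 14, 1999) before Espinoza (Jun 14, 1999).
Baptiste, Szabo, Lund and Vance all have years accredited 7 years, so the next rule applies.
Baptiste, Szabo, Lund and Vance are each Dean of a regional group, so the next rule applies.
Among Baptiste, Szabo, Lund and Vance, by date of presenting credentials (earlier first): Baptiste (Jun 19, 2004) before Szabo (Aug 9, 2006) before Lund (Mar 17, 2007) before Vance (Sep 1, 2009).
Full order: Lindqvist, Espinoza, Sorensen, Baptiste, Szabo, Lund, Vance, Mendoza.

Lindqvist, Espinoza, Sorensen, Baptiste, Szabo, Lund, Vance, Mendoza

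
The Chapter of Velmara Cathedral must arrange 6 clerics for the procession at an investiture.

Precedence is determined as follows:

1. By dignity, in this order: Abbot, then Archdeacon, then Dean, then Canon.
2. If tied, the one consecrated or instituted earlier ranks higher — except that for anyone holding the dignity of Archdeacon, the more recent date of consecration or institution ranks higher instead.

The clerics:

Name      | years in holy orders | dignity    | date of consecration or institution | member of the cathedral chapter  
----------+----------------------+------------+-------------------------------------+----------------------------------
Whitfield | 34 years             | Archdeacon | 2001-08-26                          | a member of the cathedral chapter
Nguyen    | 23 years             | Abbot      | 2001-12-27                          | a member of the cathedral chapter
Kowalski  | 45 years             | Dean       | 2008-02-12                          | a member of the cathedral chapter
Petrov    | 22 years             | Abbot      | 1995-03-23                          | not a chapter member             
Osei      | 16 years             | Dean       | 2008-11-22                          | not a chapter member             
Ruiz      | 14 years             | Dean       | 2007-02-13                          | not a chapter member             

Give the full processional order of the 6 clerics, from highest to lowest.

By dignity: Petrov and Nguyen (Abbot); then Whitfield (Archdeacon); then Ruiz, Kowalski and Osei (Dean).
Among Petrov and Nguyen, by date of consecration or institution (earlier first): Petrov (1995-03-23) before Nguyen (2001-12-27).
Among Ruiz, Kowalski and Osei, by date of consecration or institution (earlier first): Ruiz (2007-02-13) before Kowalski (2008-02-12) before Osei (2008-11-22).
Full order: Petrov, Nguyen, Whitfield, Ruiz, Kowalski, Osei.

Petrov, Nguyen, Whitfield, Ruiz, Kowalski, Osei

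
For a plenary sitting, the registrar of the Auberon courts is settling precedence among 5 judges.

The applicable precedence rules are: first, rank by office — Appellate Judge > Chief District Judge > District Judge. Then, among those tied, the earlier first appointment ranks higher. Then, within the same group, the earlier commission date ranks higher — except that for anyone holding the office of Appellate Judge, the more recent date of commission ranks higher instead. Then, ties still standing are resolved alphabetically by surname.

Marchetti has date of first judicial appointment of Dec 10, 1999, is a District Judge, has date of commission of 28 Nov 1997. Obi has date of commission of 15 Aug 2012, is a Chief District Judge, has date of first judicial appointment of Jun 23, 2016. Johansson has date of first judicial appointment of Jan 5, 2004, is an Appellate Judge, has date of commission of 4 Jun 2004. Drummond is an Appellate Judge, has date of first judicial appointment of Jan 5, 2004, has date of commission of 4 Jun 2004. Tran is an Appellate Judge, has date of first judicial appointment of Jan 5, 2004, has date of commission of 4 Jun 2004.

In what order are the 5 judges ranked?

Drummond, Johansson, Tran, Obi, Marchetti

By office: Drummond, Johansson and Tran (Appellate Judge); then Obi (Chief District Judge); then Marchetti (District Judge).
Drummond, Johansson and Tran all have date of first judicial appointment Jan 5, 2004, so the next rule applies.
Drummond, Johansson and Tran all have date of commission 4 Jun 2004, so the next rule applies.
Among Drummond, Johansson and Tran, alphabetically by surname: Drummond before Johansson before Tran.
Full order: Drummond, Johansson, Tran, Obi, Marchetti.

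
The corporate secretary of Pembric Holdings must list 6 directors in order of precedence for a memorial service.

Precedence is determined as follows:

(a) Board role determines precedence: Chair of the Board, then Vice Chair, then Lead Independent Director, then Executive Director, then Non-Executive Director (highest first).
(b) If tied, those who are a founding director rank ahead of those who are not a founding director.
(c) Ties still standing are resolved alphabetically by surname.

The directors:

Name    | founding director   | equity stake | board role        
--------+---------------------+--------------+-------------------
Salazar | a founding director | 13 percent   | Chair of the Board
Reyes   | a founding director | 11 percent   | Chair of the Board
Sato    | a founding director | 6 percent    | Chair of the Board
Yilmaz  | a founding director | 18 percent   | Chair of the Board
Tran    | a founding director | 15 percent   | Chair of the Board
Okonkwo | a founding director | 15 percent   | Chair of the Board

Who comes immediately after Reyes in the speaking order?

Salazar

By board role: Okonkwo, Reyes, Salazar, Sato, Tran and Yilmaz (Chair of the Board).
Okonkwo, Reyes, Salazar, Sato, Tran and Yilmaz are each a founding director, so the next rule applies.
Among Okonkwo, Reyes, Salazar, Sato, Tran and Yilmaz, alphabetically by surname: Okonkwo before Reyes before Salazar before Sato before Tran before Yilmaz.
Order: Okonkwo, Reyes, Salazar, Sato, Tran, Yilmaz.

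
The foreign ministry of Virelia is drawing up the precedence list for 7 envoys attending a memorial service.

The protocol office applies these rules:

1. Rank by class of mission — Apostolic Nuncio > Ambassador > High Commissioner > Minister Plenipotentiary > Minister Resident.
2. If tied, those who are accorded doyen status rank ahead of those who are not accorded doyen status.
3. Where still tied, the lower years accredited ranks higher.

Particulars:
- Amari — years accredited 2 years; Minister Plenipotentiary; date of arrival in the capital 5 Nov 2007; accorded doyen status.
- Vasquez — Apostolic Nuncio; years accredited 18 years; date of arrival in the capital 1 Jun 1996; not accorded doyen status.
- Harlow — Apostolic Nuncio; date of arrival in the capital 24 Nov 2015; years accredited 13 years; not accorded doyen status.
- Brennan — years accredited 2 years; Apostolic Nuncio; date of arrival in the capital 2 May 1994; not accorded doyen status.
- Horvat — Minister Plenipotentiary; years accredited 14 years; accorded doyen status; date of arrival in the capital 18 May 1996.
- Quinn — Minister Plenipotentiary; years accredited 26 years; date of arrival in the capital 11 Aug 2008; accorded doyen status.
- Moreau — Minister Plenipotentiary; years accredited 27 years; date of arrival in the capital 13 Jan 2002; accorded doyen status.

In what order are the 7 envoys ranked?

By class of mission: Brennan, Harlow and Vasquez (Apostolic Nuncio); then Amari, Horvat, Quinn and Moreau (Minister Plenipotentiary).
Brennan, Harlow and Vasquez are each not accorded doyen status, so the next rule applies.
Among Brennan, Harlow and Vasquez, by years accredited (lower first): Brennan (2 years) before Harlow (13 years) before Vasquez (18 years).
Amari, Horvat, Quinn and Moreau are each accorded doyen status, so the next rule applies.
Among Amari, Horvat, Quinn and Moreau, by years accredited (lower first): Amari (2 years) before Horvat (14 years) before Quinn (26 years) before Moreau (27 years).
Full order: Brennan, Harlow, Vasquez, Amari, Horvat, Quinn, Moreau.

Brennan, Harlow, Vasquez, Amari, Horvat, Quinn, Moreau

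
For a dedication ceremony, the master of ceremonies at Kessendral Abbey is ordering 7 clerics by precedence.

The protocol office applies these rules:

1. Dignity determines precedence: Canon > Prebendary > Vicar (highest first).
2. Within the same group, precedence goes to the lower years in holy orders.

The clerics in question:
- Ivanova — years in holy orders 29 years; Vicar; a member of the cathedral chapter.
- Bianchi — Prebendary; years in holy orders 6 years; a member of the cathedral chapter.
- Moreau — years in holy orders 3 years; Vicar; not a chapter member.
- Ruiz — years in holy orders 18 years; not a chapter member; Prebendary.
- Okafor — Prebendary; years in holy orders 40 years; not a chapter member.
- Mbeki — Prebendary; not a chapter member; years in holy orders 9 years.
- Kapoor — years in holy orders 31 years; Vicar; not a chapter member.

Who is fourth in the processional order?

Okafor

By dignity: Bianchi, Mbeki, Ruiz and Okafor (Prebendary); then Moreau, Ivanova and Kapoor (Vicar).
Among Bianchi, Mbeki, Ruiz and Okafor, by years in holy orders (lower first): Bianchi (6 years) before Mbeki (9 years) before Ruiz (18 years) before Okafor (40 years).
Among Moreau, Ivanova and Kapoor, by years in holy orders (lower first): Moreau (3 years) before Ivanova (29 years) before Kapoor (31 years).
Order: Bianchi, Mbeki, Ruiz, Okafor, Moreau, Ivanova, Kapoor.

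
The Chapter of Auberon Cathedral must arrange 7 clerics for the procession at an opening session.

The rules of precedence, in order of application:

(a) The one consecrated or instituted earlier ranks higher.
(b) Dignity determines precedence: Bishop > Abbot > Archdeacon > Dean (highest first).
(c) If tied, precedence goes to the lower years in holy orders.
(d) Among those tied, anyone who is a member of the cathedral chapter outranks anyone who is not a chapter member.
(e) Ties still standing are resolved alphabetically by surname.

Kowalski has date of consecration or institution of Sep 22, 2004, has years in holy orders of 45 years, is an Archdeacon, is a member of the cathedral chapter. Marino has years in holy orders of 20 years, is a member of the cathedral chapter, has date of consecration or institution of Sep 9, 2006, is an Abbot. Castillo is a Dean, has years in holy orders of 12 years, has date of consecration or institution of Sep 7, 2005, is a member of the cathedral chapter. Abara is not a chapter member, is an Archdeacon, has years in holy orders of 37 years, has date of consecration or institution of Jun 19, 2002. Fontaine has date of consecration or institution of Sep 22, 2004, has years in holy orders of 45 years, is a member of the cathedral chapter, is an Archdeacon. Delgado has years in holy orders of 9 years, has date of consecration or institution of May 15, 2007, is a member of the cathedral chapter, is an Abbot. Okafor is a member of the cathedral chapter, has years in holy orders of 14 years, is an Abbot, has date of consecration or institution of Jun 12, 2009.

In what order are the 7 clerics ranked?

Abara, Fontaine, Kowalski, Castillo, Marino, Delgado, Okafor

By date of consecration or institution (earlier first): Abara (Jun 19, 2002); then Fontaine and Kowalski (both Sep 22, 2004); then Castillo (Sep 7, 2005); then Marino (Sep 9, 2006); then Delgado (May 15, 2007); then Okafor (Jun 12, 2009).
Fontaine and Kowalski are each Archdeacon, so the next rule applies.
Fontaine and Kowalski both have years in holy orders 45 years, so the next rule applies.
Fontaine and Kowalski are each a member of the cathedral chapter, so the next rule applies.
Among Fontaine and Kowalski, alphabetically by surname: Fontaine before Kowalski.
Full order: Abara, Fontaine, Kowalski, Castillo, Marino, Delgado, Okafor.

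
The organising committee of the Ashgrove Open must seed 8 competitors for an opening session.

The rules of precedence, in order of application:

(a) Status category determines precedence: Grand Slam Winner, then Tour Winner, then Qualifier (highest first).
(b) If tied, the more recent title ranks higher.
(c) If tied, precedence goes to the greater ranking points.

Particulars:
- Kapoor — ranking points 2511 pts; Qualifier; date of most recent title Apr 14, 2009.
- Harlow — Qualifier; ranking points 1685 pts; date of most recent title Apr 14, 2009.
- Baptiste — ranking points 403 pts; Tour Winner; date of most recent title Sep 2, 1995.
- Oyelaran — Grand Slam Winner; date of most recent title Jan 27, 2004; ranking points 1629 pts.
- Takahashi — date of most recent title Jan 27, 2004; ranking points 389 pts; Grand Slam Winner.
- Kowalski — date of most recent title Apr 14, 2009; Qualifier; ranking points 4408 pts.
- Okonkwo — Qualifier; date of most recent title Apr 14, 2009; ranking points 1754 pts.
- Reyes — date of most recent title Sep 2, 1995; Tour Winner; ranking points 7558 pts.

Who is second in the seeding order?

Takahashi

By status category: Oyelaran and Takahashi (Grand Slam Winner); then Reyes and Baptiste (Tour Winner); then Kowalski, Kapoor, Okonkwo and Harlow (Qualifier).
Oyelaran and Takahashi both have date of most recent title Jan 27, 2004, so the next rule applies.
Among Oyelaran and Takahashi, by ranking points (higher first): Oyelaran (1629 pts) before Takahashi (389 pts).
Reyes and Baptiste both have date of most recent title Sep 2, 1995, so the next rule applies.
Among Reyes and Baptiste, by ranking points (higher first): Reyes (7558 pts) before Baptiste (403 pts).
Kowalski, Kapoor, Okonkwo and Harlow all have date of most recent title Apr 14, 2009, so the next rule applies.
Among Kowalski, Kapoor, Okonkwo and Harlow, by ranking points (higher first): Kowalski (4408 pts) before Kapoor (2511 pts) before Okonkwo (1754 pts) before Harlow (1685 pts).
Order: Oyelaran, Takahashi, Reyes, Baptiste, Kowalski, Kapoor, Okonkwo, Harlow.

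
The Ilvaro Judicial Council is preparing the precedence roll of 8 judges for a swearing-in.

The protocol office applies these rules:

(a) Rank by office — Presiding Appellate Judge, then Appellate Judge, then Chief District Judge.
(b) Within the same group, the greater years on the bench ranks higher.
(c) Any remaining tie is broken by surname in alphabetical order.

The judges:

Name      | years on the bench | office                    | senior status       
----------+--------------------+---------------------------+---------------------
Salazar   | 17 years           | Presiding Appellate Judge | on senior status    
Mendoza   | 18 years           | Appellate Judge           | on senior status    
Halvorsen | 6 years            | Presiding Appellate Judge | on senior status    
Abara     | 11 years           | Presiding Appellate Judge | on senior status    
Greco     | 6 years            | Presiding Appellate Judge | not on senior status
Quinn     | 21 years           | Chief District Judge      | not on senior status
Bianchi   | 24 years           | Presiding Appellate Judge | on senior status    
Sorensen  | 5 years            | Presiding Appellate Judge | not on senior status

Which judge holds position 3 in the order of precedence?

Abara

By office: Bianchi, Salazar, Abara, Greco, Halvorsen and Sorensen (Presiding Appellate Judge); then Mendoza (Appellate Judge); then Quinn (Chief District Judge).
Among Bianchi, Salazar, Abara, Greco, Halvorsen and Sorensen, by years on the bench (higher first): Bianchi (24 years) before Salazar (17 years) before Abara (11 years) before Greco and Halvorsen (6 years) before Sorensen (5 years).
Among Greco and Halvorsen, alphabetically by surname: Greco before Halvorsen.
Order: Bianchi, Salazar, Abara, Greco, Halvorsen, Sorensen, Mendoza, Quinn.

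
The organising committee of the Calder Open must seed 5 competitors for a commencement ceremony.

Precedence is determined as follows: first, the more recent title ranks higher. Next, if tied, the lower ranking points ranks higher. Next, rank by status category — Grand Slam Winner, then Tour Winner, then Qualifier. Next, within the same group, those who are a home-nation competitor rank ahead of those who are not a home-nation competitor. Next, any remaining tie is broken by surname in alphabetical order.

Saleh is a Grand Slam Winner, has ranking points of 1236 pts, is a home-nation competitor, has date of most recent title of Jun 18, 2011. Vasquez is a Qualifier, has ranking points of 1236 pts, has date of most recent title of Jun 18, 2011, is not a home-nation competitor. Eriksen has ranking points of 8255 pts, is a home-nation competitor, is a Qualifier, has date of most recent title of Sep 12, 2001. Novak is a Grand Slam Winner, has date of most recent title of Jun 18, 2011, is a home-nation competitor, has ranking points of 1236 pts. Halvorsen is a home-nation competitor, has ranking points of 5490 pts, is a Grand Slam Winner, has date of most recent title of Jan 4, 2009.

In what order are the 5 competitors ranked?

Novak, Saleh, Vasquez, Halvorsen, Eriksen

By date of most recent title (later first): Novak, Saleh and Vasquez (each Jun 18, 2011); then Halvorsen (Jan 4, 2009); then Eriksen (Sep 12, 2001).
Novak, Saleh and Vasquez all have ranking points 1236 pts, so the next rule applies.
Among Novak, Saleh and Vasquez, by status category: Novak and Saleh (Grand Slam Winner) before Vasquez (Qualifier).
Novak and Saleh are each a home-nation competitor, so the next rule applies.
Among Novak and Saleh, alphabetically by surname: Novak before Saleh.
Full order: Novak, Saleh, Vasquez, Halvorsen, Eriksen.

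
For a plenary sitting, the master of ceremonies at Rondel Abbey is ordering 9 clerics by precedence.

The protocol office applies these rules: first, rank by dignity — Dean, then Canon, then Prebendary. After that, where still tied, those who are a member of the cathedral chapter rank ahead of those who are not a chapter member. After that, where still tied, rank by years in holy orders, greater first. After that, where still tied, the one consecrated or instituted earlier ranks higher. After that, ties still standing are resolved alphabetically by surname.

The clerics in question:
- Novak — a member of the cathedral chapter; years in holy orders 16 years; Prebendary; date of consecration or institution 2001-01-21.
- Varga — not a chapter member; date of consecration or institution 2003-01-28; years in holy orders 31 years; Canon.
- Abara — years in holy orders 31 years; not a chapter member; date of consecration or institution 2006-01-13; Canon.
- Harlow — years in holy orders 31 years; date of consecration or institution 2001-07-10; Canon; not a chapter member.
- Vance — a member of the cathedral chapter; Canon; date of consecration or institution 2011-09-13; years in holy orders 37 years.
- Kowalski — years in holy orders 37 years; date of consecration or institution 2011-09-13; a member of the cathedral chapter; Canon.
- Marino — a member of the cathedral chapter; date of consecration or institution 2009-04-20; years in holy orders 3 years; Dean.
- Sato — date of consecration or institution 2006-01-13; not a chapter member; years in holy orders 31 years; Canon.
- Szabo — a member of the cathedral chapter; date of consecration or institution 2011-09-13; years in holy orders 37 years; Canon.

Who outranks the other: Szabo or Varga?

Szabo

By dignity: Marino (Dean); then Kowalski, Szabo, Vance, Harlow, Varga, Abara and Sato (Canon); then Novak (Prebendary).
Among Kowalski, Szabo, Vance, Harlow, Varga, Abara and Sato, a member of the cathedral chapter before not a chapter member: Kowalski, Szabo and Vance (a member of the cathedral chapter) before Harlow, Varga, Abara and Sato (not a chapter member).
Kowalski, Szabo and Vance all have years in holy orders 37 years, so the next rule applies.
Kowalski, Szabo and Vance all have date of consecration or institution 2011-09-13, so the next rule applies.
Among Kowalski, Szabo and Vance, alphabetically by surname: Kowalski before Szabo before Vance.
Harlow, Varga, Abara and Sato all have years in holy orders 31 years, so the next rule applies.
Among Harlow, Varga, Abara and Sato, by date of consecration or institution (earlier first): Harlow (2001-07-10) before Varga (2003-01-28) before Abara and Sato (2006-01-13).
Among Abara and Sato, alphabetically by surname: Abara before Sato.
So Szabo takes precedence.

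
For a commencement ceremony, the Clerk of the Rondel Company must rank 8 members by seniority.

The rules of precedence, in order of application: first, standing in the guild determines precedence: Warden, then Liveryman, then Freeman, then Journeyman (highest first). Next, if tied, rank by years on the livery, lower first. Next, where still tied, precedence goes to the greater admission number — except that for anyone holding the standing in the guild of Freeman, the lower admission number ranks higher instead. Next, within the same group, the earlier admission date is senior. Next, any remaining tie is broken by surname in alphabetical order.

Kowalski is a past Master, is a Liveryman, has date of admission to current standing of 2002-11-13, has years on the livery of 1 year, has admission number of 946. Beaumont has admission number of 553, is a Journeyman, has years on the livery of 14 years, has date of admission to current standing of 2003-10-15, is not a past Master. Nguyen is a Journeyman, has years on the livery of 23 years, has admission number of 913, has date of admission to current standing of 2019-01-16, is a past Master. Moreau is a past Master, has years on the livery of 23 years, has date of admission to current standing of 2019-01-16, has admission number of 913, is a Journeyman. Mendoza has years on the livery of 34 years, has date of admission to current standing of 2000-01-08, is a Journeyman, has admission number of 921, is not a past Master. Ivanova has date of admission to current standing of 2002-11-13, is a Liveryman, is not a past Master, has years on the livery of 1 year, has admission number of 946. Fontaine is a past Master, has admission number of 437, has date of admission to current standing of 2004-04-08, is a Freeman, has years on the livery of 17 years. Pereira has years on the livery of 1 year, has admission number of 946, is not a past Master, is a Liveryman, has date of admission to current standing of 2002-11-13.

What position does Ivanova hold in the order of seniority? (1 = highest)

1

By standing in the guild: Ivanova, Kowalski and Pereira (Liveryman); then Fontaine (Freeman); then Beaumont, Moreau, Nguyen and Mendoza (Journeyman).
Ivanova, Kowalski and Pereira all have years on the livery 1 year, so the next rule applies.
Ivanova, Kowalski and Pereira all have admission number 946, so the next rule applies.
Ivanova, Kowalski and Pereira all have date of admission to current standing 2002-11-13, so the next rule applies.
Among Ivanova, Kowalski and Pereira, alphabetically by surname: Ivanova before Kowalski before Pereira.
Among Beaumont, Moreau, Nguyen and Mendoza, by years on the livery (lower first): Beaumont (14 years) before Moreau and Nguyen (23 years) before Mendoza (34 years).
Moreau and Nguyen both have admission number 913, so the next rule applies.
Moreau and Nguyen both have date of admission to current standing 2019-01-16, so the next rule applies.
Among Moreau and Nguyen, alphabetically by surname: Moreau before Nguyen.
Order: Ivanova, Kowalski, Pereira, Fontaine, Beaumont, Moreau, Nguyen, Mendoza. So position 1.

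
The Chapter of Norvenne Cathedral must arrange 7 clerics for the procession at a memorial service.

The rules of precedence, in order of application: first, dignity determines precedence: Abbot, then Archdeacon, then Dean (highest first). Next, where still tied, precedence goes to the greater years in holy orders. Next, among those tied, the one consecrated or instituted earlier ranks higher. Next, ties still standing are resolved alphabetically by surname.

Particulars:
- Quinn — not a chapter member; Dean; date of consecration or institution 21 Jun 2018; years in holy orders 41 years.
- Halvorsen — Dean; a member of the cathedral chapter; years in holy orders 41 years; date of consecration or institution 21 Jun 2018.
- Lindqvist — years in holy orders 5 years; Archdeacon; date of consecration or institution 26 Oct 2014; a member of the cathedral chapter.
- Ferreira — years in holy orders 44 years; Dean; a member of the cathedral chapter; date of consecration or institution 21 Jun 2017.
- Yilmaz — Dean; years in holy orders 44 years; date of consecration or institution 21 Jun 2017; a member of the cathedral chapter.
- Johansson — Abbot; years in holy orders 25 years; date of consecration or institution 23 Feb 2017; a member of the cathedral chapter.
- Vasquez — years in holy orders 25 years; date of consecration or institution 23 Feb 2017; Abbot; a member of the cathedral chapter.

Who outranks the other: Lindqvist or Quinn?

By dignity: Johansson and Vasquez (Abbot); then Lindqvist (Archdeacon); then Ferreira, Yilmaz, Halvorsen and Quinn (Dean).
Johansson and Vasquez both have years in holy orders 25 years, so the next rule applies.
Johansson and Vasquez both have date of consecration or institution 23 Feb 2017, so the next rule applies.
Among Johansson and Vasquez, alphabetically by surname: Johansson before Vasquez.
Among Ferreira, Yilmaz, Halvorsen and Quinn, by years in holy orders (higher first): Ferreira and Yilmaz (44 years) before Halvorsen and Quinn (41 years).
Ferreira and Yilmaz both have date of consecration or institution 21 Jun 2017, so the next rule applies.
Among Ferreira and Yilmaz, alphabetically by surname: Ferreira before Yilmaz.
Halvorsen and Quinn both have date of consecration or institution 21 Jun 2018, so the next rule applies.
Among Halvorsen and Quinn, alphabetically by surname: Halvorsen before Quinn.
So Lindqvist takes precedence.

Lindqvist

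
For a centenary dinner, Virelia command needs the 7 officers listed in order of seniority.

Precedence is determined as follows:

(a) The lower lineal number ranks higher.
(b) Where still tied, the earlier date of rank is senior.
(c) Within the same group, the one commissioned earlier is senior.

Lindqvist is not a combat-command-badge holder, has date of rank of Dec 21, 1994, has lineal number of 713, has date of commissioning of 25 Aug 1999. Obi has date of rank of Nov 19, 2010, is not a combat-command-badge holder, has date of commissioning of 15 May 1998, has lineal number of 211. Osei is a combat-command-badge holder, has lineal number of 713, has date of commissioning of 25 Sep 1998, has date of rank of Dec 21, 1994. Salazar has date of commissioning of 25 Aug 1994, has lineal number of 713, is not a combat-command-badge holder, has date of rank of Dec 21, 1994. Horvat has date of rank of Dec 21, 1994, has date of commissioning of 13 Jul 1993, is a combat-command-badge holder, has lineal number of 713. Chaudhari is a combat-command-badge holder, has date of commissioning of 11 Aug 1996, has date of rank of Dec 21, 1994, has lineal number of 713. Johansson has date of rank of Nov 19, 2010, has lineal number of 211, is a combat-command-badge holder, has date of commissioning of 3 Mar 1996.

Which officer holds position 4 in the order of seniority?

By lineal number (lower first): Johansson and Obi (both 211); then Horvat, Salazar, Chaudhari, Osei and Lindqvist (each 713).
Johansson and Obi both have date of rank Nov 19, 2010, so the next rule applies.
Among Johansson and Obi, by date of commissioning (earlier first): Johansson (3 Mar 1996) before Obi (15 May 1998).
Horvat, Salazar, Chaudhari, Osei and Lindqvist all have date of rank Dec 21, 1994, so the next rule applies.
Among Horvat, Salazar, Chaudhari, Osei and Lindqvist, by date of commissioning (earlier first): Horvat (13 Jul 1993) before Salazar (25 Aug 1994) before Chaudhari (11 Aug 1996) before Osei (25 Sep 1998) before Lindqvist (25 Aug 1999).
Order: Johansson, Obi, Horvat, Salazar, Chaudhari, Osei, Lindqvist.

Salazar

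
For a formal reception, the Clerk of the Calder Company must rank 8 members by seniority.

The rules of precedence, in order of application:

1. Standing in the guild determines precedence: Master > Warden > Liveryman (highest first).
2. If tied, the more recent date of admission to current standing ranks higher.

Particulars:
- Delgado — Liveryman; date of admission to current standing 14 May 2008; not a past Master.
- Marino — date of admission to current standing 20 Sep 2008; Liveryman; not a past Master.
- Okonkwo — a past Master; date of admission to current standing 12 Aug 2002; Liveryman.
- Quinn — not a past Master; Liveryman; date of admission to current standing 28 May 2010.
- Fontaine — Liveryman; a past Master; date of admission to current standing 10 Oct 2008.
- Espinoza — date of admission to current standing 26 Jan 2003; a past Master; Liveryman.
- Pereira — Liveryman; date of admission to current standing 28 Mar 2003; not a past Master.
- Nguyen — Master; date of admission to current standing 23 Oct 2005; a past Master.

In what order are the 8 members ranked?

By standing in the guild: Nguyen (Master); then Quinn, Fontaine, Marino, Delgado, Pereira, Espinoza and Okonkwo (Liveryman).
Among Quinn, Fontaine, Marino, Delgado, Pereira, Espinoza and Okonkwo, by date of admission to current standing (later first): Quinn (28 May 2010) before Fontaine (10 Oct 2008) before Marino (20 Sep 2008) before Delgado (14 May 2008) before Pereira (28 Mar 2003) before Espinoza (26 Jan 2003) before Okonkwo (12 Aug 2002).
Full order: Nguyen, Quinn, Fontaine, Marino, Delgado, Pereira, Espinoza, Okonkwo.

Nguyen, Quinn, Fontaine, Marino, Delgado, Pereira, Espinoza, Okonkwo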